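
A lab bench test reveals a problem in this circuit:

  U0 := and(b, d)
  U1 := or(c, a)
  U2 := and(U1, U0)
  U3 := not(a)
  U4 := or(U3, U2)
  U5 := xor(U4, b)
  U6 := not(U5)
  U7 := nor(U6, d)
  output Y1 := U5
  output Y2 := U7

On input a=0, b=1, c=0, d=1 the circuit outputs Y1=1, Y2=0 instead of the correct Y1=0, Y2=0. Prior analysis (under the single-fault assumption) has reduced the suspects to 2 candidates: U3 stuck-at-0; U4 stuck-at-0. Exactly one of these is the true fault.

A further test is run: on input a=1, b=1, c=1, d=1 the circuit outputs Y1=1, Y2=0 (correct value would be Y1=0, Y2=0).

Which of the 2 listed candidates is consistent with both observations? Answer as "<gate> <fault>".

U4 stuck-at-0

Evaluate each candidate on input a=1, b=1, c=1, d=1:
  U3 stuck-at-0: U0=1, U1=1, U2=1, U3=0 [stuck-at-0], U4=1, U5=0, U6=1, U7=0 → Y1=0, Y2=0 — eliminated
  U4 stuck-at-0: U0=1, U1=1, U2=1, U3=0, U4=0 [stuck-at-0], U5=1, U6=0, U7=0 → Y1=1, Y2=0 — matches
Only U4 stuck-at-0 reproduces the observed Y1=1, Y2=0.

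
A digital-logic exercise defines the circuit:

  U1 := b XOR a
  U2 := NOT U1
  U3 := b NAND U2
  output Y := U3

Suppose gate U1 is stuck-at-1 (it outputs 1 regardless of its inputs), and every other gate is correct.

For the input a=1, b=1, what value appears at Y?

1

Propagate with U1 forced: U1=1 [stuck-at-1], U2=0, U3=1.
So Y = 1. (Without the fault it would be 0.)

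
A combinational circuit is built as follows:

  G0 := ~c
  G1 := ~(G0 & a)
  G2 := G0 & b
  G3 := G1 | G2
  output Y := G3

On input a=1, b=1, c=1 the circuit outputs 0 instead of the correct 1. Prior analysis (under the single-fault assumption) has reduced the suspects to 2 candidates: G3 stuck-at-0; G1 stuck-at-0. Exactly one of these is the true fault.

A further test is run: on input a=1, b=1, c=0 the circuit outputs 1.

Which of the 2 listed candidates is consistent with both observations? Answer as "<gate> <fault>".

G1 stuck-at-0

Evaluate each candidate on input a=1, b=1, c=0:
  G3 stuck-at-0: G0=1, G1=0, G2=1, G3=0 [stuck-at-0] → 0 — eliminated
  G1 stuck-at-0: G0=1, G1=0 [stuck-at-0], G2=1, G3=1 → 1 — matches
Only G1 stuck-at-0 reproduces the observed 1.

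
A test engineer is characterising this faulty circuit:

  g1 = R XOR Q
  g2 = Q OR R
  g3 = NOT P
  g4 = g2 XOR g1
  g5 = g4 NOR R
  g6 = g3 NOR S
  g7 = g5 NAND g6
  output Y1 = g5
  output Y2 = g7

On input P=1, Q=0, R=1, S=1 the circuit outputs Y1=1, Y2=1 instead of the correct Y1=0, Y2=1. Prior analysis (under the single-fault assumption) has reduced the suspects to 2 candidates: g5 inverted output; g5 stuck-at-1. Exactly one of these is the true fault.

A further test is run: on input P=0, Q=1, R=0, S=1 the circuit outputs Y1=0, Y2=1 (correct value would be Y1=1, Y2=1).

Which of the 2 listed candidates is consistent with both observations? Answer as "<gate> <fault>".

Evaluate each candidate on input P=0, Q=1, R=0, S=1:
  g5 inverted output: g1=1, g2=1, g3=1, g4=0, g5=0 [inverted output], g6=0, g7=1 → Y1=0, Y2=1 — matches
  g5 stuck-at-1: g1=1, g2=1, g3=1, g4=0, g5=1 [stuck-at-1], g6=0, g7=1 → Y1=1, Y2=1 — eliminated
Only g5 inverted output reproduces the observed Y1=0, Y2=1.

g5 inverted output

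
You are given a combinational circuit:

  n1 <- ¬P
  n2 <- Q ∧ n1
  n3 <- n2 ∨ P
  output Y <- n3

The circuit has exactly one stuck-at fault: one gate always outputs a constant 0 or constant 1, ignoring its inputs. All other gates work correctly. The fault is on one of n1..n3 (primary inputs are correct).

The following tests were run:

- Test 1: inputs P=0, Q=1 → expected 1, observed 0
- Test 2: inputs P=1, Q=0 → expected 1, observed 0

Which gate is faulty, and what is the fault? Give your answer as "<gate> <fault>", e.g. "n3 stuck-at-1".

n3 stuck-at-0

Fault-free values for test 1 (P=0, Q=1): n1=1, n2=1, n3=1, giving Y=1. Observed 0.
Test 1: faults giving observed 0 are {n1 stuck-at-0, n2 stuck-at-0, n3 stuck-at-0}.
Test 2 (P=1, Q=0): fault-free n1=0, n2=0, n3=1 → 1; observed 0. Eliminates n1 stuck-at-0, n2 stuck-at-0.
Only n3 stuck-at-0 is consistent with every test.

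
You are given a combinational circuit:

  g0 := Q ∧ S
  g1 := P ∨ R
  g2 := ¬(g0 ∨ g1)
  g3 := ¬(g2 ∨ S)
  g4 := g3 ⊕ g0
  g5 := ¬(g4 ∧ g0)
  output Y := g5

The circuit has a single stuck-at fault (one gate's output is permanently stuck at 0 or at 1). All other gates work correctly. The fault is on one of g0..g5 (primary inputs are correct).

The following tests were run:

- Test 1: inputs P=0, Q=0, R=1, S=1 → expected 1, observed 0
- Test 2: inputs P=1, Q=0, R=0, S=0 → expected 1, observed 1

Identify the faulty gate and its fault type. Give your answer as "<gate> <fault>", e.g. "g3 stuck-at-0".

Fault-free values for test 1 (P=0, Q=0, R=1, S=1): g0=0, g1=1, g2=0, g3=0, g4=0, g5=1, giving Y=1. Observed 0.
Test 1: faults giving observed 0 are {g0 stuck-at-1, g5 stuck-at-0}.
Test 2 (P=1, Q=0, R=0, S=0): fault-free g0=0, g1=1, g2=0, g3=1, g4=1, g5=1 → 1; observed 1. Eliminates g5 stuck-at-0.
Only g0 stuck-at-1 is consistent with every test.

g0 stuck-at-1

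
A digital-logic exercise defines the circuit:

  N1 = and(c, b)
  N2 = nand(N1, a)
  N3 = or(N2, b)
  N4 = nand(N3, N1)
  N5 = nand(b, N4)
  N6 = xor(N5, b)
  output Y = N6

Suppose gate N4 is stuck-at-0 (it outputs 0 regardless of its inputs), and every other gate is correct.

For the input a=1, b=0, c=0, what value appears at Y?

1

Propagate with N4 forced: N1=0, N2=1, N3=1, N4=0 [stuck-at-0], N5=1, N6=1.
So Y = 1. (Same as the fault-free value — the fault is masked on this input.)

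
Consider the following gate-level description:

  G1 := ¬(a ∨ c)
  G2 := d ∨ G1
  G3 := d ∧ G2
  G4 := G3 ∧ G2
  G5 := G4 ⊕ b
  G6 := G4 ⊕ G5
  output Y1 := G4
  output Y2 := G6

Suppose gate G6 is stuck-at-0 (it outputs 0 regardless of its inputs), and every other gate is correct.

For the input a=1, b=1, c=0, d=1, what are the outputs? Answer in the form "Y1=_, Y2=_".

Propagate with G6 forced: G1=0, G2=1, G3=1, G4=1, G5=0, G6=0 [stuck-at-0].
So the outputs are Y1=1, Y2=0. (Without the fault they would be Y1=1, Y2=1.)

Y1=1, Y2=0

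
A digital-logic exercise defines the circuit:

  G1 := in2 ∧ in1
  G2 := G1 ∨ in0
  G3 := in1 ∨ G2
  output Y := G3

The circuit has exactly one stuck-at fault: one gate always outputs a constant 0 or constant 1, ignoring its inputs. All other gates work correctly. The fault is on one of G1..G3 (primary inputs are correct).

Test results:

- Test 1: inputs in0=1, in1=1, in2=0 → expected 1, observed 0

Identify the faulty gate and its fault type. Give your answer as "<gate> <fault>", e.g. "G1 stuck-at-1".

Fault-free values for test 1 (in0=1, in1=1, in2=0): G1=0, G2=1, G3=1, giving Y=1. Observed 0.
Test 1: faults giving observed 0 are {G3 stuck-at-0}.
Only G3 stuck-at-0 is consistent with every test.

G3 stuck-at-0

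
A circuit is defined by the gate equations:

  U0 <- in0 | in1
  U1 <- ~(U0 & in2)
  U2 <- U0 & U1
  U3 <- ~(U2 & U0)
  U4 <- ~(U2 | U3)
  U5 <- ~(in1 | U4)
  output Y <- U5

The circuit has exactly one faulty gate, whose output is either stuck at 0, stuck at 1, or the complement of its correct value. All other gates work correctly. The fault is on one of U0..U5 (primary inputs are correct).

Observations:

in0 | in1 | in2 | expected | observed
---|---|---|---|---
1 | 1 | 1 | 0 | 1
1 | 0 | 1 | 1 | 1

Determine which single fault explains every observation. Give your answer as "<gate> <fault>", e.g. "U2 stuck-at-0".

U5 stuck-at-1

Fault-free values for test 1 (in0=1, in1=1, in2=1): U0=1, U1=0, U2=0, U3=1, U4=0, U5=0, giving Y=0. Observed 1.
Test 1: faults giving observed 1 are {U5 stuck-at-1, U5 inverted output}.
Test 2 (in0=1, in1=0, in2=1): fault-free U0=1, U1=0, U2=0, U3=1, U4=0, U5=1 → 1; observed 1. Eliminates U5 inverted output.
Only U5 stuck-at-1 is consistent with every test.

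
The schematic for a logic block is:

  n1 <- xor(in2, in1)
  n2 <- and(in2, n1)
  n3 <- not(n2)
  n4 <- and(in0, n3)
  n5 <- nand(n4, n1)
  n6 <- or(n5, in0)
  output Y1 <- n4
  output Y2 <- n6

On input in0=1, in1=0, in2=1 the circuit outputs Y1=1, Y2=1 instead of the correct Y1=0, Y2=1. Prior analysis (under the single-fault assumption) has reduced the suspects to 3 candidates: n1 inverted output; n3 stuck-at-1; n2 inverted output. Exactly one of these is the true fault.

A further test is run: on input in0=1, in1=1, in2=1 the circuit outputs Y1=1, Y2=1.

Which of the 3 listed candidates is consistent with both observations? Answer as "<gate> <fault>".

Evaluate each candidate on input in0=1, in1=1, in2=1:
  n1 inverted output: n1=1 [inverted output], n2=1, n3=0, n4=0, n5=1, n6=1 → Y1=0, Y2=1 — eliminated
  n3 stuck-at-1: n1=0, n2=0, n3=1 [stuck-at-1], n4=1, n5=1, n6=1 → Y1=1, Y2=1 — matches
  n2 inverted output: n1=0, n2=1 [inverted output], n3=0, n4=0, n5=1, n6=1 → Y1=0, Y2=1 — eliminated
Only n3 stuck-at-1 reproduces the observed Y1=1, Y2=1.

n3 stuck-at-1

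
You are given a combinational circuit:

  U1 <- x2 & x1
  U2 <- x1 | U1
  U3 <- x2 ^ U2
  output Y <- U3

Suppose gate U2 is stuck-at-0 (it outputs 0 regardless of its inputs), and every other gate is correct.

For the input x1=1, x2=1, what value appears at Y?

Propagate with U2 forced: U1=1, U2=0 [stuck-at-0], U3=1.
So Y = 1. (Without the fault it would be 0.)

1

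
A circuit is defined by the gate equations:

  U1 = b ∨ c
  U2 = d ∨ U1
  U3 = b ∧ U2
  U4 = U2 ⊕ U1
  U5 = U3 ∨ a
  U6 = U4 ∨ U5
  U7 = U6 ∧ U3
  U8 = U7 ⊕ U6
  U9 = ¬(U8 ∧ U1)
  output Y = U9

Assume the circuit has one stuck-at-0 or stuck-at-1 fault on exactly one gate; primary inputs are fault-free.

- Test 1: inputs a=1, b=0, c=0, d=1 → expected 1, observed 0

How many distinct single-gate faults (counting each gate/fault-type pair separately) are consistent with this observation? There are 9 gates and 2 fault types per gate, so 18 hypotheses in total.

Fault-free: U1=0, U2=1, U3=0, U4=1, U5=1, U6=1, U7=0, U8=1, U9=1 → 1. Observed 0.
  U1: stuck-at-1 ✓; others ✗
  U2: none of the 2 fault types match ✗
  U3: none of the 2 fault types match ✗
  U4: none of the 2 fault types match ✗
  U5: none of the 2 fault types match ✗
  U6: none of the 2 fault types match ✗
  U7: none of the 2 fault types match ✗
  U8: none of the 2 fault types match ✗
  U9: stuck-at-0 ✓; others ✗
Consistent faults: {U1 stuck-at-1, U9 stuck-at-0} — 2 in all.

2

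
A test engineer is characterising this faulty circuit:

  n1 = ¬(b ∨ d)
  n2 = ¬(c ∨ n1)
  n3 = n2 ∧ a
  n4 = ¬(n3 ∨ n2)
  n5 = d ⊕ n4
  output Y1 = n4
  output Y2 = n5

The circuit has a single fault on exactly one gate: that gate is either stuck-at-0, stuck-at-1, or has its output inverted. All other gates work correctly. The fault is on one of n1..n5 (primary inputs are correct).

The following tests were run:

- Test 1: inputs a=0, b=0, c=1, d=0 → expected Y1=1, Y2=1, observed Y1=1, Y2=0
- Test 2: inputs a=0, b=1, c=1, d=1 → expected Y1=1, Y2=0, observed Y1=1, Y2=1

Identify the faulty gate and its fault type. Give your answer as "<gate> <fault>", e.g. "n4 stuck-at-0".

n5 inverted output

Fault-free values for test 1 (a=0, b=0, c=1, d=0): n1=1, n2=0, n3=0, n4=1, n5=1, giving Y1=1, Y2=1. Observed Y1=1, Y2=0.
Test 1: faults giving observed Y1=1, Y2=0 are {n5 stuck-at-0, n5 inverted output}.
Test 2 (a=0, b=1, c=1, d=1): fault-free n1=0, n2=0, n3=0, n4=1, n5=0 → Y1=1, Y2=0; observed Y1=1, Y2=1. Eliminates n5 stuck-at-0.
Only n5 inverted output is consistent with every test.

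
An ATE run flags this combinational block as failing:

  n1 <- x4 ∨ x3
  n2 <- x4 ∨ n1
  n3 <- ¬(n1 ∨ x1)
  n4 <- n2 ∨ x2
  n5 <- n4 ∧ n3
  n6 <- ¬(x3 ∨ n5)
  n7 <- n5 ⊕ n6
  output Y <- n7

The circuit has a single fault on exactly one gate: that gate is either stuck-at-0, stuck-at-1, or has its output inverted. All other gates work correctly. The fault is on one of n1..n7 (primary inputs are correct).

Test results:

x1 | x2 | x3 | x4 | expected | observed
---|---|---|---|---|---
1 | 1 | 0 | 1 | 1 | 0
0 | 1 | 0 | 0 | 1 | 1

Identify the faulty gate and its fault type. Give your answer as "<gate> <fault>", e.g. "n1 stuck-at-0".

Fault-free values for test 1 (x1=1, x2=1, x3=0, x4=1): n1=1, n2=1, n3=0, n4=1, n5=0, n6=1, n7=1, giving Y=1. Observed 0.
Test 1: faults giving observed 0 are {n6 stuck-at-0, n6 inverted output, n7 stuck-at-0, n7 inverted output}.
Test 2 (x1=0, x2=1, x3=0, x4=0): fault-free n1=0, n2=0, n3=1, n4=1, n5=1, n6=0, n7=1 → 1; observed 1. Eliminates n6 inverted output, n7 stuck-at-0, n7 inverted output.
Only n6 stuck-at-0 is consistent with every test.

n6 stuck-at-0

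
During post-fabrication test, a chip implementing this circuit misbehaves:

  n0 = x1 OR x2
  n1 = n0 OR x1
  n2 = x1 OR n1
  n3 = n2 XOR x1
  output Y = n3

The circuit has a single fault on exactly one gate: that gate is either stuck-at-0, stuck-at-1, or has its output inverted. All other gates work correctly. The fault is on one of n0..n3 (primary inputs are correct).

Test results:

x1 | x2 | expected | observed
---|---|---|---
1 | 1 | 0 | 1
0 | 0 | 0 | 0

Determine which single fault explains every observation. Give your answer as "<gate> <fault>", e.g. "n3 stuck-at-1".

Fault-free values for test 1 (x1=1, x2=1): n0=1, n1=1, n2=1, n3=0, giving Y=0. Observed 1.
Test 1: faults giving observed 1 are {n2 stuck-at-0, n2 inverted output, n3 stuck-at-1, n3 inverted output}.
Test 2 (x1=0, x2=0): fault-free n0=0, n1=0, n2=0, n3=0 → 0; observed 0. Eliminates n2 inverted output, n3 stuck-at-1, n3 inverted output.
Only n2 stuck-at-0 is consistent with every test.

n2 stuck-at-0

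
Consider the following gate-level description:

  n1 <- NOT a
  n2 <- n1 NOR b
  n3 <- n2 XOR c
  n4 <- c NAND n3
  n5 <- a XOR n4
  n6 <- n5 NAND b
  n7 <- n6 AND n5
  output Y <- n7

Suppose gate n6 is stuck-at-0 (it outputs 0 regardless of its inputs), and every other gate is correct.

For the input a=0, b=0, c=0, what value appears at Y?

Propagate with n6 forced: n1=1, n2=0, n3=0, n4=1, n5=1, n6=0 [stuck-at-0], n7=0.
So Y = 0. (Without the fault it would be 1.)

0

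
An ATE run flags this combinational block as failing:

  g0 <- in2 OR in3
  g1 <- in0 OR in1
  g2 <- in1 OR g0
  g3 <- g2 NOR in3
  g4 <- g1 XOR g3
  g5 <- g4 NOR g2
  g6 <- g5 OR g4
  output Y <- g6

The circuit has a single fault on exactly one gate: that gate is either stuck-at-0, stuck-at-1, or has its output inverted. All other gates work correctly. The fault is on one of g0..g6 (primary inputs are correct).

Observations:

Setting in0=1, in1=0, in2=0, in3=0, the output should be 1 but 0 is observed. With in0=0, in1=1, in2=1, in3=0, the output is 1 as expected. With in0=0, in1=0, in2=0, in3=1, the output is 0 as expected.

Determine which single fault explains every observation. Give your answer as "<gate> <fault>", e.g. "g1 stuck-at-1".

Fault-free values for test 1 (in0=1, in1=0, in2=0, in3=0): g0=0, g1=1, g2=0, g3=1, g4=0, g5=1, g6=1, giving Y=1. Observed 0.
Test 1: faults giving observed 0 are {g5 stuck-at-0, g5 inverted output, g6 stuck-at-0, g6 inverted output}.
Test 2 (in0=0, in1=1, in2=1, in3=0): fault-free g0=1, g1=1, g2=1, g3=0, g4=1, g5=0, g6=1 → 1; observed 1. Eliminates g6 stuck-at-0, g6 inverted output.
Test 3 (in0=0, in1=0, in2=0, in3=1): fault-free g0=1, g1=0, g2=1, g3=0, g4=0, g5=0, g6=0 → 0; observed 0. Eliminates g5 inverted output.
Only g5 stuck-at-0 is consistent with every test.

g5 stuck-at-0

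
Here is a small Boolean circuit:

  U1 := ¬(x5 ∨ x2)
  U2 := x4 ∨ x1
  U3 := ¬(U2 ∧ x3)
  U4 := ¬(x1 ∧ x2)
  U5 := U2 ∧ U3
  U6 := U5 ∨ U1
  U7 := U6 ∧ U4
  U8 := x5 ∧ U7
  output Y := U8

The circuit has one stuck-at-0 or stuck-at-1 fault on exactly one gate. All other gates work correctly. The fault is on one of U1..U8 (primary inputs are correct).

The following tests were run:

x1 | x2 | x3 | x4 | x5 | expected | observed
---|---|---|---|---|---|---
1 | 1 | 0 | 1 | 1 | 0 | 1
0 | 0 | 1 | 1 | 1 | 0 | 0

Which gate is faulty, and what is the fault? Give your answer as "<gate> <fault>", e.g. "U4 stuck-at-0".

U4 stuck-at-1

Fault-free values for test 1 (x1=1, x2=1, x3=0, x4=1, x5=1): U1=0, U2=1, U3=1, U4=0, U5=1, U6=1, U7=0, U8=0, giving Y=0. Observed 1.
Test 1: faults giving observed 1 are {U4 stuck-at-1, U7 stuck-at-1, U8 stuck-at-1}.
Test 2 (x1=0, x2=0, x3=1, x4=1, x5=1): fault-free U1=0, U2=1, U3=0, U4=1, U5=0, U6=0, U7=0, U8=0 → 0; observed 0. Eliminates U7 stuck-at-1, U8 stuck-at-1.
Only U4 stuck-at-1 is consistent with every test.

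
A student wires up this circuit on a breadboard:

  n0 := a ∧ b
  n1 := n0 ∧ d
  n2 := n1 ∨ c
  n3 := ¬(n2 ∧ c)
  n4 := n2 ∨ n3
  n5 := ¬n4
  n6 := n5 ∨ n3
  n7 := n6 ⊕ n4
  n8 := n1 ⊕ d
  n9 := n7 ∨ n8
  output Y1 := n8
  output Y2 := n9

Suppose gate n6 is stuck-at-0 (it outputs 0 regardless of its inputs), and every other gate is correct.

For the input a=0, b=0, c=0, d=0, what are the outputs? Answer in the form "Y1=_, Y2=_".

Y1=0, Y2=1

Propagate with n6 forced: n0=0, n1=0, n2=0, n3=1, n4=1, n5=0, n6=0 [stuck-at-0], n7=1, n8=0, n9=1.
So the outputs are Y1=0, Y2=1. (Without the fault they would be Y1=0, Y2=0.)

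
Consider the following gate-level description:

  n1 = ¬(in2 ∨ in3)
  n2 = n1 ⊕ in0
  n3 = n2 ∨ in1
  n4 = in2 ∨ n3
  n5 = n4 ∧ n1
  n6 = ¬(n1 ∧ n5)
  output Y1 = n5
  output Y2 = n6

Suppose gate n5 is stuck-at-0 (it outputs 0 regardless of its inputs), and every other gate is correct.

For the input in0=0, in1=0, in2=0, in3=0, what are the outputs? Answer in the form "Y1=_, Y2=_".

Y1=0, Y2=1

Propagate with n5 forced: n1=1, n2=1, n3=1, n4=1, n5=0 [stuck-at-0], n6=1.
So the outputs are Y1=0, Y2=1. (Without the fault they would be Y1=1, Y2=0.)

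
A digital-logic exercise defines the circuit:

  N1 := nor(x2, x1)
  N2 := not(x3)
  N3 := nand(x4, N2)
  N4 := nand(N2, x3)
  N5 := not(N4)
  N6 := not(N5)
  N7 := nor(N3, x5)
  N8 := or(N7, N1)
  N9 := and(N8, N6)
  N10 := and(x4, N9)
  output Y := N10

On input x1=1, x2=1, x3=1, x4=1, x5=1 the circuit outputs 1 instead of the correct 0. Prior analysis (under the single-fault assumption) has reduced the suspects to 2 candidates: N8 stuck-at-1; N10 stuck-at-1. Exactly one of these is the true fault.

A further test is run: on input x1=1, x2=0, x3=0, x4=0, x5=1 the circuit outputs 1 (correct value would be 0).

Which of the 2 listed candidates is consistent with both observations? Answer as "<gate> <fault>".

Evaluate each candidate on input x1=1, x2=0, x3=0, x4=0, x5=1:
  N8 stuck-at-1: N1=0, N2=1, N3=1, N4=1, N5=0, N6=1, N7=0, N8=1 [stuck-at-1], N9=1, N10=0 → 0 — eliminated
  N10 stuck-at-1: N1=0, N2=1, N3=1, N4=1, N5=0, N6=1, N7=0, N8=0, N9=0, N10=1 [stuck-at-1] → 1 — matches
Only N10 stuck-at-1 reproduces the observed 1.

N10 stuck-at-1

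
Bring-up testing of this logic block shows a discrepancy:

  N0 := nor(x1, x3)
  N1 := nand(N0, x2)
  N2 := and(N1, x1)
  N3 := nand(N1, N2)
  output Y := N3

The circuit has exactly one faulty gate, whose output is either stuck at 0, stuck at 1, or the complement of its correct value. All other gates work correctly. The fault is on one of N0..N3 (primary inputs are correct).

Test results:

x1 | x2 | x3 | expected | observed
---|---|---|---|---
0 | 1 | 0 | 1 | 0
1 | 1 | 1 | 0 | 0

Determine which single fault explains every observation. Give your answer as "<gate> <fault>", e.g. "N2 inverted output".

Fault-free values for test 1 (x1=0, x2=1, x3=0): N0=1, N1=0, N2=0, N3=1, giving Y=1. Observed 0.
Test 1: faults giving observed 0 are {N3 stuck-at-0, N3 inverted output}.
Test 2 (x1=1, x2=1, x3=1): fault-free N0=0, N1=1, N2=1, N3=0 → 0; observed 0. Eliminates N3 inverted output.
Only N3 stuck-at-0 is consistent with every test.

N3 stuck-at-0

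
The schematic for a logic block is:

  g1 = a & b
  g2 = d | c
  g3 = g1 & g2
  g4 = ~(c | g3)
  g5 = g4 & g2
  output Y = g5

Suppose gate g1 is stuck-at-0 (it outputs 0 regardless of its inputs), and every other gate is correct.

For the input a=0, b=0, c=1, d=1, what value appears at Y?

0

Propagate with g1 forced: g1=0 [stuck-at-0], g2=1, g3=0, g4=0, g5=0.
So Y = 0. (Same as the fault-free value — the fault is masked on this input.)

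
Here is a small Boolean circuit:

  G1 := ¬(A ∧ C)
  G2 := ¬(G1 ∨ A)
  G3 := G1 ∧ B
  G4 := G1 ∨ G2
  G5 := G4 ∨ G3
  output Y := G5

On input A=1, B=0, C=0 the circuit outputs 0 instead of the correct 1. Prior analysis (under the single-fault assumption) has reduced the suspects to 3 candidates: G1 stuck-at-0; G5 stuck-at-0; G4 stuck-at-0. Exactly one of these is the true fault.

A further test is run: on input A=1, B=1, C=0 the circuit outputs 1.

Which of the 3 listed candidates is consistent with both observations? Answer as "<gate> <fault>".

Evaluate each candidate on input A=1, B=1, C=0:
  G1 stuck-at-0: G1=0 [stuck-at-0], G2=0, G3=0, G4=0, G5=0 → 0 — eliminated
  G5 stuck-at-0: G1=1, G2=0, G3=1, G4=1, G5=0 [stuck-at-0] → 0 — eliminated
  G4 stuck-at-0: G1=1, G2=0, G3=1, G4=0 [stuck-at-0], G5=1 → 1 — matches
Only G4 stuck-at-0 reproduces the observed 1.

G4 stuck-at-0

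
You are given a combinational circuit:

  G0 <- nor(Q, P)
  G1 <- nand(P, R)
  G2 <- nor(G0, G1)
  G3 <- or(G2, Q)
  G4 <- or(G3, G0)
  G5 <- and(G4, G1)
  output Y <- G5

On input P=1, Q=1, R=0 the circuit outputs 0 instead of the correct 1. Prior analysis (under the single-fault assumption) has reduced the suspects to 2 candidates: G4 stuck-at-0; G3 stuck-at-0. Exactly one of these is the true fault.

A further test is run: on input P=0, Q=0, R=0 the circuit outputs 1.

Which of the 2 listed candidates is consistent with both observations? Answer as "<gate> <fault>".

Evaluate each candidate on input P=0, Q=0, R=0:
  G4 stuck-at-0: G0=1, G1=1, G2=0, G3=0, G4=0 [stuck-at-0], G5=0 → 0 — eliminated
  G3 stuck-at-0: G0=1, G1=1, G2=0, G3=0 [stuck-at-0], G4=1, G5=1 → 1 — matches
Only G3 stuck-at-0 reproduces the observed 1.

G3 stuck-at-0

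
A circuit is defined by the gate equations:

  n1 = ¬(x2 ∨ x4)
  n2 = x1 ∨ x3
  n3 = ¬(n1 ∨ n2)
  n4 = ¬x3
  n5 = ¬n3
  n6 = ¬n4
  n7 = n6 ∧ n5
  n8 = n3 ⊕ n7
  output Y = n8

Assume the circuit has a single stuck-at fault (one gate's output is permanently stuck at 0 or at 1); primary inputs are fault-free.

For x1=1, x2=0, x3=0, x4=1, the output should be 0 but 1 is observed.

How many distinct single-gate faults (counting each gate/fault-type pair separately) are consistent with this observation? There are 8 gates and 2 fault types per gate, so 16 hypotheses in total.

6

Fault-free: n1=0, n2=1, n3=0, n4=1, n5=1, n6=0, n7=0, n8=0 → 0. Observed 1.
  n1: none of the 2 fault types match ✗
  n2: stuck-at-0 ✓; others ✗
  n3: stuck-at-1 ✓; others ✗
  n4: stuck-at-0 ✓; others ✗
  n5: none of the 2 fault types match ✗
  n6: stuck-at-1 ✓; others ✗
  n7: stuck-at-1 ✓; others ✗
  n8: stuck-at-1 ✓; others ✗
Consistent faults: {n2 stuck-at-0, n3 stuck-at-1, n4 stuck-at-0, n6 stuck-at-1, n7 stuck-at-1, n8 stuck-at-1} — 6 in all.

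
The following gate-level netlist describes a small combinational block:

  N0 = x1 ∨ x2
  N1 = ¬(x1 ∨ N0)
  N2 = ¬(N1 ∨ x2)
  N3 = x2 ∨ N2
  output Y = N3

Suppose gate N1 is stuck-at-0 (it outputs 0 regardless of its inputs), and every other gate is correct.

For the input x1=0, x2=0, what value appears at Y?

1

Propagate with N1 forced: N0=0, N1=0 [stuck-at-0], N2=1, N3=1.
So Y = 1. (Without the fault it would be 0.)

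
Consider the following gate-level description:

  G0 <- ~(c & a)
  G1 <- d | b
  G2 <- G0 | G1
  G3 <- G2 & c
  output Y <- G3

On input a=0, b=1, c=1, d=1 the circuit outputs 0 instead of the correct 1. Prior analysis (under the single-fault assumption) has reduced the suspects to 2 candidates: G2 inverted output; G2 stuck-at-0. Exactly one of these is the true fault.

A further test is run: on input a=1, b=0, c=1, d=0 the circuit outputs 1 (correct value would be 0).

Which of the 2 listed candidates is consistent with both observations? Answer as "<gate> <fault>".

Evaluate each candidate on input a=1, b=0, c=1, d=0:
  G2 inverted output: G0=0, G1=0, G2=1 [inverted output], G3=1 → 1 — matches
  G2 stuck-at-0: G0=0, G1=0, G2=0 [stuck-at-0], G3=0 → 0 — eliminated
Only G2 inverted output reproduces the observed 1.

G2 inverted output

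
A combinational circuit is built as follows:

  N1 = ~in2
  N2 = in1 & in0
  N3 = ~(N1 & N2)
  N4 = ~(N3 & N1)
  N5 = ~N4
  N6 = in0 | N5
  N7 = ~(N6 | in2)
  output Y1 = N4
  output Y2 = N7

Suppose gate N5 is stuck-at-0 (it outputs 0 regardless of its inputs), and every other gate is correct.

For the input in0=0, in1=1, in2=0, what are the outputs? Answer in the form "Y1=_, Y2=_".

Propagate with N5 forced: N1=1, N2=0, N3=1, N4=0, N5=0 [stuck-at-0], N6=0, N7=1.
So the outputs are Y1=0, Y2=1. (Without the fault they would be Y1=0, Y2=0.)

Y1=0, Y2=1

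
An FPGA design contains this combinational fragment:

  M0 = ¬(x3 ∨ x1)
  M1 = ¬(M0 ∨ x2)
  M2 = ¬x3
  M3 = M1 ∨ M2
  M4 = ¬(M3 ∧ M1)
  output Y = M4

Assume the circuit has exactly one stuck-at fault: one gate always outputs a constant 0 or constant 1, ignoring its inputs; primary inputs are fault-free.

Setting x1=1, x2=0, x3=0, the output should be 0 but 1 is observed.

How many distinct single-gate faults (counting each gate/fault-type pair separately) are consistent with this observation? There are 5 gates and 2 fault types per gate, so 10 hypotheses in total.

Fault-free: M0=0, M1=1, M2=1, M3=1, M4=0 → 0. Observed 1.
  M0 stuck-at-0: output 0 ✗
  M0 stuck-at-1: output 1 ✓
  M1 stuck-at-0: output 1 ✓
  M1 stuck-at-1: output 0 ✗
  M2 stuck-at-0: output 0 ✗
  M2 stuck-at-1: output 0 ✗
  M3 stuck-at-0: output 1 ✓
  M3 stuck-at-1: output 0 ✗
  M4 stuck-at-0: output 0 ✗
  M4 stuck-at-1: output 1 ✓
Consistent faults: {M0 stuck-at-1, M1 stuck-at-0, M3 stuck-at-0, M4 stuck-at-1} — 4 in all.

4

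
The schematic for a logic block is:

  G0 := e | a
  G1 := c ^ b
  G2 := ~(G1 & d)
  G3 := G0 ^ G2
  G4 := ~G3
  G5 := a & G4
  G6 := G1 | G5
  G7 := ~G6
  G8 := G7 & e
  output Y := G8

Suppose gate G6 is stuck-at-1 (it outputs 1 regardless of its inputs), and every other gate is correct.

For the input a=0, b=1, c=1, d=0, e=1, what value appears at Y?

Propagate with G6 forced: G0=1, G1=0, G2=1, G3=0, G4=1, G5=0, G6=1 [stuck-at-1], G7=0, G8=0.
So Y = 0. (Without the fault it would be 1.)

0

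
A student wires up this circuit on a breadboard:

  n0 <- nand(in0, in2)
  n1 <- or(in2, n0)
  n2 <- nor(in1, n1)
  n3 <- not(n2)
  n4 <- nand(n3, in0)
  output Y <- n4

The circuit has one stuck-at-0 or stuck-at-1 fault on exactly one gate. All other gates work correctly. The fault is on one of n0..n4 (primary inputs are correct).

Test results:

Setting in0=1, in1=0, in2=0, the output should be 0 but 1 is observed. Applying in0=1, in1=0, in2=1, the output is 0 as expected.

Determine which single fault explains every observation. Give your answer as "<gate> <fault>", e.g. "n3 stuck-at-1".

n0 stuck-at-0

Fault-free values for test 1 (in0=1, in1=0, in2=0): n0=1, n1=1, n2=0, n3=1, n4=0, giving Y=0. Observed 1.
Test 1: faults giving observed 1 are {n0 stuck-at-0, n1 stuck-at-0, n2 stuck-at-1, n3 stuck-at-0, n4 stuck-at-1}.
Test 2 (in0=1, in1=0, in2=1): fault-free n0=0, n1=1, n2=0, n3=1, n4=0 → 0; observed 0. Eliminates n1 stuck-at-0, n2 stuck-at-1, n3 stuck-at-0, n4 stuck-at-1.
Only n0 stuck-at-0 is consistent with every test.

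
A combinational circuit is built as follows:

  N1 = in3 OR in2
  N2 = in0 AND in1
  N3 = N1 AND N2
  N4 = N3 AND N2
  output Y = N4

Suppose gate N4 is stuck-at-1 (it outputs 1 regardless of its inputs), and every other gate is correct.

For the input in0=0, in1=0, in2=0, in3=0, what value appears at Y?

Propagate with N4 forced: N1=0, N2=0, N3=0, N4=1 [stuck-at-1].
So Y = 1. (Without the fault it would be 0.)

1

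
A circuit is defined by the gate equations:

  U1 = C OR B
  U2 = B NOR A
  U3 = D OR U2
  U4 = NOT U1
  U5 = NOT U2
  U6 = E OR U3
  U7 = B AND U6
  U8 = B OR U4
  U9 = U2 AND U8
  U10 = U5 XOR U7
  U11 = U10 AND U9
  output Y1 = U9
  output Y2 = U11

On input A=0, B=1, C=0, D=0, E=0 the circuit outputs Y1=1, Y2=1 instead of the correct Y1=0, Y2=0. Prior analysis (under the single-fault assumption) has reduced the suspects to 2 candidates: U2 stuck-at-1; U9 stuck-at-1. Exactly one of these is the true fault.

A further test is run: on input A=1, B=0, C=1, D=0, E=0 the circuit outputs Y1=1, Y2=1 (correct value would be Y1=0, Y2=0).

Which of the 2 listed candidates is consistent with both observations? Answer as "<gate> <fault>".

U9 stuck-at-1

Evaluate each candidate on input A=1, B=0, C=1, D=0, E=0:
  U2 stuck-at-1: U1=1, U2=1 [stuck-at-1], U3=1, U4=0, U5=0, U6=1, U7=0, U8=0, U9=0, U10=0, U11=0 → Y1=0, Y2=0 — eliminated
  U9 stuck-at-1: U1=1, U2=0, U3=0, U4=0, U5=1, U6=0, U7=0, U8=0, U9=1 [stuck-at-1], U10=1, U11=1 → Y1=1, Y2=1 — matches
Only U9 stuck-at-1 reproduces the observed Y1=1, Y2=1.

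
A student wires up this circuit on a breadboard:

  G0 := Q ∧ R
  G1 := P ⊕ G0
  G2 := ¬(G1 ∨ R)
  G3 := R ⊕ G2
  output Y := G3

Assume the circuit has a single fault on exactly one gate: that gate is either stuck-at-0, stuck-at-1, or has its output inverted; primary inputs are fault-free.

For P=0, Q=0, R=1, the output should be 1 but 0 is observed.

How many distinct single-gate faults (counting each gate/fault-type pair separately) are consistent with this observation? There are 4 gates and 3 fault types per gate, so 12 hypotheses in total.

Fault-free: G0=0, G1=0, G2=0, G3=1 → 1. Observed 0.
  G0 stuck-at-0: output 1 ✗
  G0 stuck-at-1: output 1 ✗
  G0 inverted output: output 1 ✗
  G1 stuck-at-0: output 1 ✗
  G1 stuck-at-1: output 1 ✗
  G1 inverted output: output 1 ✗
  G2 stuck-at-0: output 1 ✗
  G2 stuck-at-1: output 0 ✓
  G2 inverted output: output 0 ✓
  G3 stuck-at-0: output 0 ✓
  G3 stuck-at-1: output 1 ✗
  G3 inverted output: output 0 ✓
Consistent faults: {G2 stuck-at-1, G2 inverted output, G3 stuck-at-0, G3 inverted output} — 4 in all.

4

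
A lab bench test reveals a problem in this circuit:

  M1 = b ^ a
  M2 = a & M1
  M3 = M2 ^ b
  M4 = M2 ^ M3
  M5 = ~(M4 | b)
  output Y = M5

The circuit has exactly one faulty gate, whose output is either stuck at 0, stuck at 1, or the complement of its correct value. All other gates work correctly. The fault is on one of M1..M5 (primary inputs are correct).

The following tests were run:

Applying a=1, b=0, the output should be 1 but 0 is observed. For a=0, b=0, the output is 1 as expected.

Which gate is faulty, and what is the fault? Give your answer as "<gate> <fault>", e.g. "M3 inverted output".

M3 stuck-at-0

Fault-free values for test 1 (a=1, b=0): M1=1, M2=1, M3=1, M4=0, M5=1, giving Y=1. Observed 0.
Test 1: faults giving observed 0 are {M3 stuck-at-0, M3 inverted output, M4 stuck-at-1, M4 inverted output, M5 stuck-at-0, M5 inverted output}.
Test 2 (a=0, b=0): fault-free M1=0, M2=0, M3=0, M4=0, M5=1 → 1; observed 1. Eliminates M3 inverted output, M4 stuck-at-1, M4 inverted output, M5 stuck-at-0, M5 inverted output.
Only M3 stuck-at-0 is consistent with every test.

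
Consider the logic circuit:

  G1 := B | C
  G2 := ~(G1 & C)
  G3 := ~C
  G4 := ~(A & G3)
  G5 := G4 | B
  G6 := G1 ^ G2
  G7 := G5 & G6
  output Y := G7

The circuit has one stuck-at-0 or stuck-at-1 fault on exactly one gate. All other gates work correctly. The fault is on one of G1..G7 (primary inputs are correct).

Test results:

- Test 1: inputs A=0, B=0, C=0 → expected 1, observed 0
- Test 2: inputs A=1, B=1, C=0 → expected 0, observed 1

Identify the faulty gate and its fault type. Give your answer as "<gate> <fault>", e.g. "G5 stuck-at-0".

G2 stuck-at-0

Fault-free values for test 1 (A=0, B=0, C=0): G1=0, G2=1, G3=1, G4=1, G5=1, G6=1, G7=1, giving Y=1. Observed 0.
Test 1: faults giving observed 0 are {G1 stuck-at-1, G2 stuck-at-0, G4 stuck-at-0, G5 stuck-at-0, G6 stuck-at-0, G7 stuck-at-0}.
Test 2 (A=1, B=1, C=0): fault-free G1=1, G2=1, G3=1, G4=0, G5=1, G6=0, G7=0 → 0; observed 1. Eliminates G1 stuck-at-1, G4 stuck-at-0, G5 stuck-at-0, G6 stuck-at-0, G7 stuck-at-0.
Only G2 stuck-at-0 is consistent with every test.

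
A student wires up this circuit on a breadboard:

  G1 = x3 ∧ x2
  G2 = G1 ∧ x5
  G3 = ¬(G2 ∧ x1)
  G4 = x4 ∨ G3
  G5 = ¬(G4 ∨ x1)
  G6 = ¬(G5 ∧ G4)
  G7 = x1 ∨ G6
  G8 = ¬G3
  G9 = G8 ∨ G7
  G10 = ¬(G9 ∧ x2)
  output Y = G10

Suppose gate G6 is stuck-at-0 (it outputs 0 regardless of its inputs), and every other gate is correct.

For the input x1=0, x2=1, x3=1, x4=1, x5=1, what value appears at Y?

1

Propagate with G6 forced: G1=1, G2=1, G3=1, G4=1, G5=0, G6=0 [stuck-at-0], G7=0, G8=0, G9=0, G10=1.
So Y = 1. (Without the fault it would be 0.)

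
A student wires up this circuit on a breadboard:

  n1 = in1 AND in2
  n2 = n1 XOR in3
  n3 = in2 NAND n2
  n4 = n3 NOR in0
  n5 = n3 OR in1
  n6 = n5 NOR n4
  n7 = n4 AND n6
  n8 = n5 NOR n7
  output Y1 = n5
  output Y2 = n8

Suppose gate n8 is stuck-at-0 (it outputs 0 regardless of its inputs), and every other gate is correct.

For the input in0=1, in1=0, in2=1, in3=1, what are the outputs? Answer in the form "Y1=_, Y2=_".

Y1=0, Y2=0

Propagate with n8 forced: n1=0, n2=1, n3=0, n4=0, n5=0, n6=1, n7=0, n8=0 [stuck-at-0].
So the outputs are Y1=0, Y2=0. (Without the fault they would be Y1=0, Y2=1.)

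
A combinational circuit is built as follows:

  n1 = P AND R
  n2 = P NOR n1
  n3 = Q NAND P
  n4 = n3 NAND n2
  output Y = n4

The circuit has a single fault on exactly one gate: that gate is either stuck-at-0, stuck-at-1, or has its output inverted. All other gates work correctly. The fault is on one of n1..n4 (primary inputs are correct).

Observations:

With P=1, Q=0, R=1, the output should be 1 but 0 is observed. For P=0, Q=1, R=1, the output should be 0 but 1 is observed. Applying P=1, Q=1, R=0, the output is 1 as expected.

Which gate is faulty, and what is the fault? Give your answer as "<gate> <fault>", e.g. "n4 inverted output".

Fault-free values for test 1 (P=1, Q=0, R=1): n1=1, n2=0, n3=1, n4=1, giving Y=1. Observed 0.
Test 1: faults giving observed 0 are {n2 stuck-at-1, n2 inverted output, n4 stuck-at-0, n4 inverted output}.
Test 2 (P=0, Q=1, R=1): fault-free n1=0, n2=1, n3=1, n4=0 → 0; observed 1. Eliminates n2 stuck-at-1, n4 stuck-at-0.
Test 3 (P=1, Q=1, R=0): fault-free n1=0, n2=0, n3=0, n4=1 → 1; observed 1. Eliminates n4 inverted output.
Only n2 inverted output is consistent with every test.

n2 inverted output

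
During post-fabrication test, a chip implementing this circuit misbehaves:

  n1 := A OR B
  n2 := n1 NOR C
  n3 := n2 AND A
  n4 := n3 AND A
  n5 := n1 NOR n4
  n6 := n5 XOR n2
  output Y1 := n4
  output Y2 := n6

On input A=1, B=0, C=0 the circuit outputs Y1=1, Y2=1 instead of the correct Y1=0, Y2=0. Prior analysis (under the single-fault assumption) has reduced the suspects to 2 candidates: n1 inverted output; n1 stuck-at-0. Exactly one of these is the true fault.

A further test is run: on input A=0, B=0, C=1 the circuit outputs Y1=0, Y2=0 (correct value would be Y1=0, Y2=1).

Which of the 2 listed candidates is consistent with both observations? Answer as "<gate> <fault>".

n1 inverted output

Evaluate each candidate on input A=0, B=0, C=1:
  n1 inverted output: n1=1 [inverted output], n2=0, n3=0, n4=0, n5=0, n6=0 → Y1=0, Y2=0 — matches
  n1 stuck-at-0: n1=0 [stuck-at-0], n2=0, n3=0, n4=0, n5=1, n6=1 → Y1=0, Y2=1 — eliminated
Only n1 inverted output reproduces the observed Y1=0, Y2=0.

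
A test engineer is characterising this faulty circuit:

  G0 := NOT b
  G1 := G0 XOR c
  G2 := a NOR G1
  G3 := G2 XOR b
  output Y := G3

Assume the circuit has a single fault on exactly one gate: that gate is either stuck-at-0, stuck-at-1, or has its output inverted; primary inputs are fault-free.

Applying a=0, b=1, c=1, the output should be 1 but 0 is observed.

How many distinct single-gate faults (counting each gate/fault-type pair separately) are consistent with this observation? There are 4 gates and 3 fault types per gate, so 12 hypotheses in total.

8

Fault-free: G0=0, G1=1, G2=0, G3=1 → 1. Observed 0.
  G0 stuck-at-0: output 1 ✗
  G0 stuck-at-1: output 0 ✓
  G0 inverted output: output 0 ✓
  G1 stuck-at-0: output 0 ✓
  G1 stuck-at-1: output 1 ✗
  G1 inverted output: output 0 ✓
  G2 stuck-at-0: output 1 ✗
  G2 stuck-at-1: output 0 ✓
  G2 inverted output: output 0 ✓
  G3 stuck-at-0: output 0 ✓
  G3 stuck-at-1: output 1 ✗
  G3 inverted output: output 0 ✓
Consistent faults: {G0 stuck-at-1, G0 inverted output, G1 stuck-at-0, G1 inverted output, G2 stuck-at-1, G2 inverted output, G3 stuck-at-0, G3 inverted output} — 8 in all.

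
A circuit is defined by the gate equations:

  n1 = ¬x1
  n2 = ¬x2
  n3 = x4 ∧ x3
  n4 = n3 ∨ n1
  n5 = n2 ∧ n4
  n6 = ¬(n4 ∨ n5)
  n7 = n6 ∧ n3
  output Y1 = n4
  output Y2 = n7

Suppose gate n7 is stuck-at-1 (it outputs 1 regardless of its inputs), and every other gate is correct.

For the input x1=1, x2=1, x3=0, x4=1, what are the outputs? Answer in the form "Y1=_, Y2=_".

Y1=0, Y2=1

Propagate with n7 forced: n1=0, n2=0, n3=0, n4=0, n5=0, n6=1, n7=1 [stuck-at-1].
So the outputs are Y1=0, Y2=1. (Without the fault they would be Y1=0, Y2=0.)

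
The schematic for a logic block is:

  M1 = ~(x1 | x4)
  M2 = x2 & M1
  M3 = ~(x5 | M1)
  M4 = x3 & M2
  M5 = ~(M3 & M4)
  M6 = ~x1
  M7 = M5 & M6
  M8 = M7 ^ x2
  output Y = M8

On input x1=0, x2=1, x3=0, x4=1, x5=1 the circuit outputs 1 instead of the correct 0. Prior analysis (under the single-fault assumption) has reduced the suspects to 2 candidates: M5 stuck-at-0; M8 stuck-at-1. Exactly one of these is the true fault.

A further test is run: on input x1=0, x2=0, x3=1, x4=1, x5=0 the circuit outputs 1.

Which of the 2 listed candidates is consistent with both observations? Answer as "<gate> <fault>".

Evaluate each candidate on input x1=0, x2=0, x3=1, x4=1, x5=0:
  M5 stuck-at-0: M1=0, M2=0, M3=1, M4=0, M5=0 [stuck-at-0], M6=1, M7=0, M8=0 → 0 — eliminated
  M8 stuck-at-1: M1=0, M2=0, M3=1, M4=0, M5=1, M6=1, M7=1, M8=1 [stuck-at-1] → 1 — matches
Only M8 stuck-at-1 reproduces the observed 1.

M8 stuck-at-1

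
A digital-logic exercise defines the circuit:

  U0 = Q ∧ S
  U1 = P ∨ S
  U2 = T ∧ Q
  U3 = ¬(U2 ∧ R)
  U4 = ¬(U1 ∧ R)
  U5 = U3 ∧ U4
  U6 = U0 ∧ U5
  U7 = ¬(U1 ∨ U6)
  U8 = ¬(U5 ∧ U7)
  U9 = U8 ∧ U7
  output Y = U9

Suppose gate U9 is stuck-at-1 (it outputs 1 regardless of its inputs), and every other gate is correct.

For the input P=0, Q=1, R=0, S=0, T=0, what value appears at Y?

Propagate with U9 forced: U0=0, U1=0, U2=0, U3=1, U4=1, U5=1, U6=0, U7=1, U8=0, U9=1 [stuck-at-1].
So Y = 1. (Without the fault it would be 0.)

1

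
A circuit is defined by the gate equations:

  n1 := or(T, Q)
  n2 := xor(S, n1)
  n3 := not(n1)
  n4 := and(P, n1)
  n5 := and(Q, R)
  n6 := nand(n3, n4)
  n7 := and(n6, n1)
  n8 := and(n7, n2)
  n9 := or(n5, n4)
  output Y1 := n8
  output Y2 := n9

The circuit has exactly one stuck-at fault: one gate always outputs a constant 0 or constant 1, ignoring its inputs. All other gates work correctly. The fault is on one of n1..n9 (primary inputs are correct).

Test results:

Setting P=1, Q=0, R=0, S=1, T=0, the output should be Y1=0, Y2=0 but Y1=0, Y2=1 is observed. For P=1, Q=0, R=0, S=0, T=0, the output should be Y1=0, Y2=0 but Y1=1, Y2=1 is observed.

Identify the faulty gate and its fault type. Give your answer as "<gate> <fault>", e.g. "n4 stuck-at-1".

Fault-free values for test 1 (P=1, Q=0, R=0, S=1, T=0): n1=0, n2=1, n3=1, n4=0, n5=0, n6=1, n7=0, n8=0, n9=0, giving Y1=0, Y2=0. Observed Y1=0, Y2=1.
Test 1: faults giving observed Y1=0, Y2=1 are {n1 stuck-at-1, n4 stuck-at-1, n5 stuck-at-1, n9 stuck-at-1}.
Test 2 (P=1, Q=0, R=0, S=0, T=0): fault-free n1=0, n2=0, n3=1, n4=0, n5=0, n6=1, n7=0, n8=0, n9=0 → Y1=0, Y2=0; observed Y1=1, Y2=1. Eliminates n4 stuck-at-1, n5 stuck-at-1, n9 stuck-at-1.
Only n1 stuck-at-1 is consistent with every test.

n1 stuck-at-1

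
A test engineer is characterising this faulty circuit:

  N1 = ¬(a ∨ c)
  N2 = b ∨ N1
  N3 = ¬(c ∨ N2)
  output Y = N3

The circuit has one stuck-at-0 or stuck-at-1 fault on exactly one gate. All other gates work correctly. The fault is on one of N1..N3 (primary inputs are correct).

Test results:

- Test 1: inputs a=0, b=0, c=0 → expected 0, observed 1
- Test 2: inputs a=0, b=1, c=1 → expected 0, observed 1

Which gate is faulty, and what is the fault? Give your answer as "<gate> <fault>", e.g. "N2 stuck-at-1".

N3 stuck-at-1

Fault-free values for test 1 (a=0, b=0, c=0): N1=1, N2=1, N3=0, giving Y=0. Observed 1.
Test 1: faults giving observed 1 are {N1 stuck-at-0, N2 stuck-at-0, N3 stuck-at-1}.
Test 2 (a=0, b=1, c=1): fault-free N1=0, N2=1, N3=0 → 0; observed 1. Eliminates N1 stuck-at-0, N2 stuck-at-0.
Only N3 stuck-at-1 is consistent with every test.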